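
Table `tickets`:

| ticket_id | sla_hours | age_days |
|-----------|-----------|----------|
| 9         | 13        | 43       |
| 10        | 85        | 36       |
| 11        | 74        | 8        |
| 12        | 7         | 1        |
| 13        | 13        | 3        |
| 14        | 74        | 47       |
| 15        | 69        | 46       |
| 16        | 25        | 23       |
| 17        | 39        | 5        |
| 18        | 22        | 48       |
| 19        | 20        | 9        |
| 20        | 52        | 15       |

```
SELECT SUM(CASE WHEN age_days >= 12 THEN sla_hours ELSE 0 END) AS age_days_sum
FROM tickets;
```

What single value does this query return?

340

ticket_id=9: ✓ → 13
ticket_id=10: ✓ → 85
ticket_id=11: ✗
ticket_id=12: ✗
ticket_id=13: ✗
ticket_id=14: ✓ → 74
ticket_id=15: ✓ → 69
ticket_id=16: ✓ → 25
ticket_id=17: ✗
ticket_id=18: ✓ → 22
ticket_id=19: ✗
ticket_id=20: ✓ → 52
age_days_sum = 13 + 85 + 74 + 69 + 25 + 22 + 52 = 340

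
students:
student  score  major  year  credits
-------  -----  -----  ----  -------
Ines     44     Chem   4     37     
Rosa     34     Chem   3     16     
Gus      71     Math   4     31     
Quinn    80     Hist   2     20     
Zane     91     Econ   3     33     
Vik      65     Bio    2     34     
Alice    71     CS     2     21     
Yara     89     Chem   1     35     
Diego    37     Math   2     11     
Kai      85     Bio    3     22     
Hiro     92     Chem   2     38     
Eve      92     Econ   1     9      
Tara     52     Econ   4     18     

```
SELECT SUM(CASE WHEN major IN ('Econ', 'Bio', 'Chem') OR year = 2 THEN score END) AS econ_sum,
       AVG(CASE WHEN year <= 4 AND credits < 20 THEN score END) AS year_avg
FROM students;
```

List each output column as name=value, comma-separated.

econ_sum=832, year_avg=53.75

[econ_sum: major IN ('Econ', 'Bio', 'Chem') OR year = 2]
student=Ines: ✓ → 44
student=Rosa: ✓ → 34
student=Gus: ✗
student=Quinn: ✓ → 80
student=Zane: ✓ → 91
student=Vik: ✓ → 65
student=Alice: ✓ → 71
student=Yara: ✓ → 89
student=Diego: ✓ → 37
student=Kai: ✓ → 85
student=Hiro: ✓ → 92
student=Eve: ✓ → 92
student=Tara: ✓ → 52
econ_sum = 44 + 34 + 80 + 91 + 65 + 71 + 89 + 37 + 85 + 92 + 92 + 52 = 832
—
[year_avg: year <= 4 AND credits < 20]
student=Ines: ✗
student=Rosa: ✓ → 34
student=Gus: ✗
student=Quinn: ✗
student=Zane: ✗
student=Vik: ✗
student=Alice: ✗
student=Yara: ✗
student=Diego: ✓ → 37
student=Kai: ✗
student=Hiro: ✗
student=Eve: ✓ → 92
student=Tara: ✓ → 52
year_avg = (34 + 37 + 92 + 52) / 4 = 53.75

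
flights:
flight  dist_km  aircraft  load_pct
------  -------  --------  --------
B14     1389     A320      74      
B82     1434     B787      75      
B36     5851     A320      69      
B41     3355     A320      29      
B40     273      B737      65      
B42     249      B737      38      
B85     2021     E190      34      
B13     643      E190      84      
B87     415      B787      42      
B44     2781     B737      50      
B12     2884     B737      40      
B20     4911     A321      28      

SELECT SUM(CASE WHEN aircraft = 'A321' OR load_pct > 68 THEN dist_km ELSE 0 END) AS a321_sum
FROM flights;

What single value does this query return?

flight=B14: ✓ → 1389
flight=B82: ✓ → 1434
flight=B36: ✓ → 5851
flight=B41: ✗
flight=B40: ✗
flight=B42: ✗
flight=B85: ✗
flight=B13: ✓ → 643
flight=B87: ✗
flight=B44: ✗
flight=B12: ✗
flight=B20: ✓ → 4911
a321_sum = 1389 + 1434 + 5851 + 643 + 4911 = 14228

14228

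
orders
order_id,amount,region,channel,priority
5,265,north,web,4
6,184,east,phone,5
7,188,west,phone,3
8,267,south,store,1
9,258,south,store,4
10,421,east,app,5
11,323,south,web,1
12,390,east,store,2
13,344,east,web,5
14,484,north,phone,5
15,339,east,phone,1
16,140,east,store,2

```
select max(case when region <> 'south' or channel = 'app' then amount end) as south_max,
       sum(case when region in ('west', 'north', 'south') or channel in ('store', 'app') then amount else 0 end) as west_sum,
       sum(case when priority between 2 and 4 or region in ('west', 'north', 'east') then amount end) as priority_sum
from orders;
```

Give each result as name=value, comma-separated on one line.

south_max=484, west_sum=2736, priority_sum=3013

[south_max: region <> 'south' or channel = 'app']
order_id=5: ✓ → 265
order_id=6: ✓ → 184
order_id=7: ✓ → 188
order_id=8: ✗
order_id=9: ✗
order_id=10: ✓ → 421
order_id=11: ✗
order_id=12: ✓ → 390
order_id=13: ✓ → 344
order_id=14: ✓ → 484
order_id=15: ✓ → 339
order_id=16: ✓ → 140
south_max = MAX(265, 184, 188, 421, 390, 344, 484, 339, 140) = 484
—
[west_sum: region in ('west', 'north', 'south') or channel in ('store', 'app')]
order_id=5: ✓ → 265
order_id=6: ✗
order_id=7: ✓ → 188
order_id=8: ✓ → 267
order_id=9: ✓ → 258
order_id=10: ✓ → 421
order_id=11: ✓ → 323
order_id=12: ✓ → 390
order_id=13: ✗
order_id=14: ✓ → 484
order_id=15: ✗
order_id=16: ✓ → 140
west_sum = 265 + 188 + 267 + 258 + 421 + 323 + 390 + 484 + 140 = 2736
—
[priority_sum: priority between 2 and 4 or region in ('west', 'north', 'east')]
order_id=5: ✓ → 265
order_id=6: ✓ → 184
order_id=7: ✓ → 188
order_id=8: ✗
order_id=9: ✓ → 258
order_id=10: ✓ → 421
order_id=11: ✗
order_id=12: ✓ → 390
order_id=13: ✓ → 344
order_id=14: ✓ → 484
order_id=15: ✓ → 339
order_id=16: ✓ → 140
priority_sum = 265 + 184 + 188 + 258 + 421 + 390 + 344 + 484 + 339 + 140 = 3013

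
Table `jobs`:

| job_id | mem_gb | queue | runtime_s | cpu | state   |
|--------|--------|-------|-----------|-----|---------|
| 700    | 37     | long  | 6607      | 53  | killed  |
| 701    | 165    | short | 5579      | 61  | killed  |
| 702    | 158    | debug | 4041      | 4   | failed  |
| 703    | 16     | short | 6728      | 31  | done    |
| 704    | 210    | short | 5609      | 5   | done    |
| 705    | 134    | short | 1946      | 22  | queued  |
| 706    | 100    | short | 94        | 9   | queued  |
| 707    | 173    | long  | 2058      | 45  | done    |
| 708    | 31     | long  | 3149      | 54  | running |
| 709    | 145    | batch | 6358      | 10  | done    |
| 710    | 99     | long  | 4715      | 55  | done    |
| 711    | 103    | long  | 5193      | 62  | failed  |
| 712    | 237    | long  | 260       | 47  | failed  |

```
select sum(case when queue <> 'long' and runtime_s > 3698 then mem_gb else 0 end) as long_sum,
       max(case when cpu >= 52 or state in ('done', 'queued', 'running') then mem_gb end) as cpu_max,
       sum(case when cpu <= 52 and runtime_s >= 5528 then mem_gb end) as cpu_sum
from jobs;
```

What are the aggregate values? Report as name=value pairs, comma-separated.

long_sum=694, cpu_max=210, cpu_sum=371

[long_sum: queue <> 'long' and runtime_s > 3698]
job_id=700: ✗
job_id=701: ✓ → 165
job_id=702: ✓ → 158
job_id=703: ✓ → 16
job_id=704: ✓ → 210
job_id=705: ✗
job_id=706: ✗
job_id=707: ✗
job_id=708: ✗
job_id=709: ✓ → 145
job_id=710: ✗
job_id=711: ✗
job_id=712: ✗
long_sum = 165 + 158 + 16 + 210 + 145 = 694
—
[cpu_max: cpu >= 52 or state in ('done', 'queued', 'running')]
job_id=700: ✓ → 37
job_id=701: ✓ → 165
job_id=702: ✗
job_id=703: ✓ → 16
job_id=704: ✓ → 210
job_id=705: ✓ → 134
job_id=706: ✓ → 100
job_id=707: ✓ → 173
job_id=708: ✓ → 31
job_id=709: ✓ → 145
job_id=710: ✓ → 99
job_id=711: ✓ → 103
job_id=712: ✗
cpu_max = MAX(37, 165, 16, 210, 134, 100, 173, 31, 145, 99, 103) = 210
—
[cpu_sum: cpu <= 52 and runtime_s >= 5528]
job_id=700: ✗
job_id=701: ✗
job_id=702: ✗
job_id=703: ✓ → 16
job_id=704: ✓ → 210
job_id=705: ✗
job_id=706: ✗
job_id=707: ✗
job_id=708: ✗
job_id=709: ✓ → 145
job_id=710: ✗
job_id=711: ✗
job_id=712: ✗
cpu_sum = 16 + 210 + 145 = 371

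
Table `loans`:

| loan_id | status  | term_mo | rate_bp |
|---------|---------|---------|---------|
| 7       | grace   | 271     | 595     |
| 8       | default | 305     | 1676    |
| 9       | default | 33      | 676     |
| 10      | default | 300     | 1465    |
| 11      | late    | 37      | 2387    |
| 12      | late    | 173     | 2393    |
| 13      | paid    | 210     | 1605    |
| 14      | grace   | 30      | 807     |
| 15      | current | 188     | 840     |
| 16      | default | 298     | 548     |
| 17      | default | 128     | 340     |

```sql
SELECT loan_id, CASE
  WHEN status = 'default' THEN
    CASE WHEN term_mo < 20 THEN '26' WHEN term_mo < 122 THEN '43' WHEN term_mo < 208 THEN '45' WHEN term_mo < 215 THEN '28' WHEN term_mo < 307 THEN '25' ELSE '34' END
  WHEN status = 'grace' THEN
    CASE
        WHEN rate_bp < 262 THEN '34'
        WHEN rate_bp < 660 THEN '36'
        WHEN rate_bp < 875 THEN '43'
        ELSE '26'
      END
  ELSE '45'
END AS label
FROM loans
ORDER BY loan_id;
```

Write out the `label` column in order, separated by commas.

loan_id=7: status='grace' → inner[rate_bp < 660] → 36
loan_id=8: status='default' → inner[term_mo < 307] → 25
loan_id=9: status='default' → inner[term_mo < 122] → 43
loan_id=10: status='default' → inner[term_mo < 307] → 25
loan_id=11: status='late' → outer ELSE → 45
loan_id=12: status='late' → outer ELSE → 45
loan_id=13: status='paid' → outer ELSE → 45
loan_id=14: status='grace' → inner[rate_bp < 875] → 43
loan_id=15: status='current' → outer ELSE → 45
loan_id=16: status='default' → inner[term_mo < 307] → 25
loan_id=17: status='default' → inner[term_mo < 208] → 45

36, 25, 43, 25, 45, 45, 45, 43, 45, 25, 45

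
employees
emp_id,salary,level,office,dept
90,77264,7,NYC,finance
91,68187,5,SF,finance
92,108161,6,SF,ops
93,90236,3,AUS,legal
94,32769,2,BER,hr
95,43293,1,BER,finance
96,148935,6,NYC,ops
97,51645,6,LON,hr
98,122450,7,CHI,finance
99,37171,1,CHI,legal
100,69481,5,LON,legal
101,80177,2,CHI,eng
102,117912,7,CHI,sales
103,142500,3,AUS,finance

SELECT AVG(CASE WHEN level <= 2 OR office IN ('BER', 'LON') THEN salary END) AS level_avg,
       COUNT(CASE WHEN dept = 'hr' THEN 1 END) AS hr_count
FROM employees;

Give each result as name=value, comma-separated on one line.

[level_avg: level <= 2 OR office IN ('BER', 'LON')]
emp_id=90: ✗
emp_id=91: ✗
emp_id=92: ✗
emp_id=93: ✗
emp_id=94: ✓ → 32769
emp_id=95: ✓ → 43293
emp_id=96: ✗
emp_id=97: ✓ → 51645
emp_id=98: ✗
emp_id=99: ✓ → 37171
emp_id=100: ✓ → 69481
emp_id=101: ✓ → 80177
emp_id=102: ✗
emp_id=103: ✗
level_avg = (32769 + 43293 + 51645 + 37171 + 69481 + 80177) / 6 = 52422.6666666667
—
[hr_count: dept = 'hr']
emp_id=90: ✗
emp_id=91: ✗
emp_id=92: ✗
emp_id=93: ✗
emp_id=94: ✓ → 1
emp_id=95: ✗
emp_id=96: ✗
emp_id=97: ✓ → 1
emp_id=98: ✗
emp_id=99: ✗
emp_id=100: ✗
emp_id=101: ✗
emp_id=102: ✗
emp_id=103: ✗
hr_count = COUNT(1, 1) = 2

level_avg=52422.6666666667, hr_count=2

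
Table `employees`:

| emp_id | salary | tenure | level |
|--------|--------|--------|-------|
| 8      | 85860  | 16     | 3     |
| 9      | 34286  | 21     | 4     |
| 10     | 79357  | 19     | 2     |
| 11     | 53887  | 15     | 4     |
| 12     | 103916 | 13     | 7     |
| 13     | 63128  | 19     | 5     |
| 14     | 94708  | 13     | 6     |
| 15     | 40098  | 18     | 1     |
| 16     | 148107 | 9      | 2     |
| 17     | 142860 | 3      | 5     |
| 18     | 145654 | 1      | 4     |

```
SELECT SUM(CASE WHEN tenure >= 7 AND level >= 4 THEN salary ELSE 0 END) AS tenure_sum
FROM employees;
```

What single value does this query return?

349925

emp_id=8: ✗
emp_id=9: ✓ → 34286
emp_id=10: ✗
emp_id=11: ✓ → 53887
emp_id=12: ✓ → 103916
emp_id=13: ✓ → 63128
emp_id=14: ✓ → 94708
emp_id=15: ✗
emp_id=16: ✗
emp_id=17: ✗
emp_id=18: ✗
tenure_sum = 34286 + 53887 + 103916 + 63128 + 94708 = 349925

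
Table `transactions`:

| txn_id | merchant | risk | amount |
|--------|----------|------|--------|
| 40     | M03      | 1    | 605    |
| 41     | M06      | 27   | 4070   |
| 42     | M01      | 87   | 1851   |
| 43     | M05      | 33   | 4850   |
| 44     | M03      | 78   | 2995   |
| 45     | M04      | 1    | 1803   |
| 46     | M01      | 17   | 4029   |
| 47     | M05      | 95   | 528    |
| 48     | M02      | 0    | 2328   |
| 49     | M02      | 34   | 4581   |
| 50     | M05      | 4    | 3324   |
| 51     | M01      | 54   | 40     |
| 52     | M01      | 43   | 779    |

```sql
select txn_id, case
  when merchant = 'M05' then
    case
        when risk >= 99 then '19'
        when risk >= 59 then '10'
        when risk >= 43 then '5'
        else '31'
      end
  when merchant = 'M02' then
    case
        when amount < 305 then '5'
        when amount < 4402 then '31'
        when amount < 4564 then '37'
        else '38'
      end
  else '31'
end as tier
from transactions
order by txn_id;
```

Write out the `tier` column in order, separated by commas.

31, 31, 31, 31, 31, 31, 31, 10, 31, 38, 31, 31, 31

txn_id=40: merchant='M03' → outer ELSE → 31
txn_id=41: merchant='M06' → outer ELSE → 31
txn_id=42: merchant='M01' → outer ELSE → 31
txn_id=43: merchant='M05' → inner[ELSE] → 31
txn_id=44: merchant='M03' → outer ELSE → 31
txn_id=45: merchant='M04' → outer ELSE → 31
txn_id=46: merchant='M01' → outer ELSE → 31
txn_id=47: merchant='M05' → inner[risk >= 59] → 10
txn_id=48: merchant='M02' → inner[amount < 4402] → 31
txn_id=49: merchant='M02' → inner[ELSE] → 38
txn_id=50: merchant='M05' → inner[ELSE] → 31
txn_id=51: merchant='M01' → outer ELSE → 31
txn_id=52: merchant='M01' → outer ELSE → 31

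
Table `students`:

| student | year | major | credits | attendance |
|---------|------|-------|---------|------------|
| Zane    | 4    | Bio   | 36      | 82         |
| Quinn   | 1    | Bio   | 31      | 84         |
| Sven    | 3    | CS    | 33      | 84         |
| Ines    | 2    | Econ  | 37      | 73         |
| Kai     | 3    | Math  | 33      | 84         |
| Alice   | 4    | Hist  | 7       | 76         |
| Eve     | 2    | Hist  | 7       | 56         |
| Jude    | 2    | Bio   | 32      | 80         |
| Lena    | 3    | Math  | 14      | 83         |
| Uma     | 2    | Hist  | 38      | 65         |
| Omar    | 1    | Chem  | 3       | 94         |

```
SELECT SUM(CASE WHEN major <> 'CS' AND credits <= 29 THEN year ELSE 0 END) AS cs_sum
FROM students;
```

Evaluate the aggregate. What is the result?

student=Zane: ✗
student=Quinn: ✗
student=Sven: ✗
student=Ines: ✗
student=Kai: ✗
student=Alice: ✓ → 4
student=Eve: ✓ → 2
student=Jude: ✗
student=Lena: ✓ → 3
student=Uma: ✗
student=Omar: ✓ → 1
cs_sum = 4 + 2 + 3 + 1 = 10

10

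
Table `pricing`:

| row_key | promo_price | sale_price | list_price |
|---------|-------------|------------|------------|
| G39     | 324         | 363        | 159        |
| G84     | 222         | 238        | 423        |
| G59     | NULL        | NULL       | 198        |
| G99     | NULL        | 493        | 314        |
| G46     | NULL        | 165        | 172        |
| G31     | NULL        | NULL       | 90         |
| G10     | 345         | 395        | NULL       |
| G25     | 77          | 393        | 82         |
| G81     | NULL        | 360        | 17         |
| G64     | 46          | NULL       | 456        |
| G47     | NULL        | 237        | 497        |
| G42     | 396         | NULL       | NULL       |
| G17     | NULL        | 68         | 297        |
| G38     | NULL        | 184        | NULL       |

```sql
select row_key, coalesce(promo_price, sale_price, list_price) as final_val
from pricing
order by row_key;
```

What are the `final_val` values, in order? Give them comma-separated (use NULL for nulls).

345, 68, 77, 90, 184, 324, 396, 165, 237, 198, 46, 360, 222, 493

row_key=G10: promo_price=345 → 345
row_key=G17: promo_price=NULL, sale_price=68 → 68
row_key=G25: promo_price=77 → 77
row_key=G31: promo_price=NULL, sale_price=NULL, list_price=90 → 90
row_key=G38: promo_price=NULL, sale_price=184 → 184
row_key=G39: promo_price=324 → 324
row_key=G42: promo_price=396 → 396
row_key=G46: promo_price=NULL, sale_price=165 → 165
row_key=G47: promo_price=NULL, sale_price=237 → 237
row_key=G59: promo_price=NULL, sale_price=NULL, list_price=198 → 198
row_key=G64: promo_price=46 → 46
row_key=G81: promo_price=NULL, sale_price=360 → 360
row_key=G84: promo_price=222 → 222
row_key=G99: promo_price=NULL, sale_price=493 → 493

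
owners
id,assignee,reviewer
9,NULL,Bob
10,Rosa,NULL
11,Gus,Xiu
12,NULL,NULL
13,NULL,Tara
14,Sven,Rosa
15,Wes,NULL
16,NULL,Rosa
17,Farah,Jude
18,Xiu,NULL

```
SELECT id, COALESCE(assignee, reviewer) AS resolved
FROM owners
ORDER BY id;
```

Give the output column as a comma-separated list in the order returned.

Bob, Rosa, Gus, NULL, Tara, Sven, Wes, Rosa, Farah, Xiu

id=9: assignee=NULL, reviewer=Bob → Bob
id=10: assignee=Rosa → Rosa
id=11: assignee=Gus → Gus
id=12: assignee=NULL, reviewer=NULL (all NULL) → NULL
id=13: assignee=NULL, reviewer=Tara → Tara
id=14: assignee=Sven → Sven
id=15: assignee=Wes → Wes
id=16: assignee=NULL, reviewer=Rosa → Rosa
id=17: assignee=Farah → Farah
id=18: assignee=Xiu → Xiu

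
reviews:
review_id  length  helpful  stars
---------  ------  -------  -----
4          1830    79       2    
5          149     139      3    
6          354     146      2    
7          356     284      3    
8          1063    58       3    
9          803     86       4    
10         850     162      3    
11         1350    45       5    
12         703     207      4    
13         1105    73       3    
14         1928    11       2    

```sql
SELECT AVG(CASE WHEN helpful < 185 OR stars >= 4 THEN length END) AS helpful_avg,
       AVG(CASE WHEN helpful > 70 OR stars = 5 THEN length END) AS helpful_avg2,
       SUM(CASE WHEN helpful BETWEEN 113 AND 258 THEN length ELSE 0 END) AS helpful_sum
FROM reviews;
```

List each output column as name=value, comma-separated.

helpful_avg=1013.5, helpful_avg2=833.3333333333, helpful_sum=2056

[helpful_avg: helpful < 185 OR stars >= 4]
review_id=4: ✓ → 1830
review_id=5: ✓ → 149
review_id=6: ✓ → 354
review_id=7: ✗
review_id=8: ✓ → 1063
review_id=9: ✓ → 803
review_id=10: ✓ → 850
review_id=11: ✓ → 1350
review_id=12: ✓ → 703
review_id=13: ✓ → 1105
review_id=14: ✓ → 1928
helpful_avg = (1830 + 149 + 354 + 1063 + 803 + 850 + 1350 + 703 + 1105 + 1928) / 10 = 1013.5
—
[helpful_avg2: helpful > 70 OR stars = 5]
review_id=4: ✓ → 1830
review_id=5: ✓ → 149
review_id=6: ✓ → 354
review_id=7: ✓ → 356
review_id=8: ✗
review_id=9: ✓ → 803
review_id=10: ✓ → 850
review_id=11: ✓ → 1350
review_id=12: ✓ → 703
review_id=13: ✓ → 1105
review_id=14: ✗
helpful_avg2 = (1830 + 149 + 354 + 356 + 803 + 850 + 1350 + 703 + 1105) / 9 = 833.3333333333
—
[helpful_sum: helpful BETWEEN 113 AND 258]
review_id=4: ✗
review_id=5: ✓ → 149
review_id=6: ✓ → 354
review_id=7: ✗
review_id=8: ✗
review_id=9: ✗
review_id=10: ✓ → 850
review_id=11: ✗
review_id=12: ✓ → 703
review_id=13: ✗
review_id=14: ✗
helpful_sum = 149 + 354 + 850 + 703 = 2056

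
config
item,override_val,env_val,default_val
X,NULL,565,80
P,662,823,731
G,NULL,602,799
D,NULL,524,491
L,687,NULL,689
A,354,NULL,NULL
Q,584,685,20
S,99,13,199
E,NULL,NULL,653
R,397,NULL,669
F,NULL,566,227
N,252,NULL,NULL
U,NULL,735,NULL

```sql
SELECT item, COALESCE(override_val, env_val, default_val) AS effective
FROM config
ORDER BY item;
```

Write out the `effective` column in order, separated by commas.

354, 524, 653, 566, 602, 687, 252, 662, 584, 397, 99, 735, 565

item=A: override_val=354 → 354
item=D: override_val=NULL, env_val=524 → 524
item=E: override_val=NULL, env_val=NULL, default_val=653 → 653
item=F: override_val=NULL, env_val=566 → 566
item=G: override_val=NULL, env_val=602 → 602
item=L: override_val=687 → 687
item=N: override_val=252 → 252
item=P: override_val=662 → 662
item=Q: override_val=584 → 584
item=R: override_val=397 → 397
item=S: override_val=99 → 99
item=U: override_val=NULL, env_val=735 → 735
item=X: override_val=NULL, env_val=565 → 565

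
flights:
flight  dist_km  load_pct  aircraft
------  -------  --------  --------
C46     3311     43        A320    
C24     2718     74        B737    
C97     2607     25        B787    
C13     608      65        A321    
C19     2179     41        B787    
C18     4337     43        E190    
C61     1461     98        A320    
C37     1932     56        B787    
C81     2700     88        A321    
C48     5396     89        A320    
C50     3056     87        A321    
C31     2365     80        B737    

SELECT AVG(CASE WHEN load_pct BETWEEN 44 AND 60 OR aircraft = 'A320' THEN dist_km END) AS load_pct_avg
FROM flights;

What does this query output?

3025

flight=C46: ✓ → 3311
flight=C24: ✗
flight=C97: ✗
flight=C13: ✗
flight=C19: ✗
flight=C18: ✗
flight=C61: ✓ → 1461
flight=C37: ✓ → 1932
flight=C81: ✗
flight=C48: ✓ → 5396
flight=C50: ✗
flight=C31: ✗
load_pct_avg = (3311 + 1461 + 1932 + 5396) / 4 = 3025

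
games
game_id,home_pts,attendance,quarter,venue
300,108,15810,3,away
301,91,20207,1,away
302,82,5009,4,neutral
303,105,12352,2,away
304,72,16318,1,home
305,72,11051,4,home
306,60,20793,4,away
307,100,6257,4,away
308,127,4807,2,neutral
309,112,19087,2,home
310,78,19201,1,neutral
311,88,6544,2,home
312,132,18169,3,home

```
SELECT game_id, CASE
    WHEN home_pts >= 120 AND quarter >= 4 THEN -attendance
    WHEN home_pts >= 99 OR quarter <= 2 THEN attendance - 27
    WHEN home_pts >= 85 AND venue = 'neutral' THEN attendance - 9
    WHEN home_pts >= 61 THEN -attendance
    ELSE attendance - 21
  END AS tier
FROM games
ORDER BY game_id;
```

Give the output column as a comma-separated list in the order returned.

game_id=300: home_pts >= 99 OR quarter <= 2 → 15783
game_id=301: home_pts >= 99 OR quarter <= 2 → 20180
game_id=302: home_pts >= 61 → -5009
game_id=303: home_pts >= 99 OR quarter <= 2 → 12325
game_id=304: home_pts >= 99 OR quarter <= 2 → 16291
game_id=305: home_pts >= 61 → -11051
game_id=306: ELSE → 20772
game_id=307: home_pts >= 99 OR quarter <= 2 → 6230
game_id=308: home_pts >= 99 OR quarter <= 2 → 4780
game_id=309: home_pts >= 99 OR quarter <= 2 → 19060
game_id=310: home_pts >= 99 OR quarter <= 2 → 19174
game_id=311: home_pts >= 99 OR quarter <= 2 → 6517
game_id=312: home_pts >= 99 OR quarter <= 2 → 18142

15783, 20180, -5009, 12325, 16291, -11051, 20772, 6230, 4780, 19060, 19174, 6517, 18142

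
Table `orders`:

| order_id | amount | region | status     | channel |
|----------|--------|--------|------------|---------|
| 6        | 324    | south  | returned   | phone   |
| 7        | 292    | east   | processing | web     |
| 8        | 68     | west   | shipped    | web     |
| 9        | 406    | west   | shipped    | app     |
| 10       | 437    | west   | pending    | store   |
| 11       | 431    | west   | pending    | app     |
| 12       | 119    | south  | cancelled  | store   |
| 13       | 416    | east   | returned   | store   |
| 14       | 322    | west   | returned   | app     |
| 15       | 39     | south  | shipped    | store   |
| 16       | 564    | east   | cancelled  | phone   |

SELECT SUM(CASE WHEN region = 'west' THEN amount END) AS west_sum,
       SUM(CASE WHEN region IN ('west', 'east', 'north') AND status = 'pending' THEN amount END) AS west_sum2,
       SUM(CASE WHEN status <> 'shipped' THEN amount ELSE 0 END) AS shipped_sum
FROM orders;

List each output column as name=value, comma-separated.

west_sum=1664, west_sum2=868, shipped_sum=2905

[west_sum: region = 'west']
order_id=6: ✗
order_id=7: ✗
order_id=8: ✓ → 68
order_id=9: ✓ → 406
order_id=10: ✓ → 437
order_id=11: ✓ → 431
order_id=12: ✗
order_id=13: ✗
order_id=14: ✓ → 322
order_id=15: ✗
order_id=16: ✗
west_sum = 68 + 406 + 437 + 431 + 322 = 1664
—
[west_sum2: region IN ('west', 'east', 'north') AND status = 'pending']
order_id=6: ✗
order_id=7: ✗
order_id=8: ✗
order_id=9: ✗
order_id=10: ✓ → 437
order_id=11: ✓ → 431
order_id=12: ✗
order_id=13: ✗
order_id=14: ✗
order_id=15: ✗
order_id=16: ✗
west_sum2 = 437 + 431 = 868
—
[shipped_sum: status <> 'shipped']
order_id=6: ✓ → 324
order_id=7: ✓ → 292
order_id=8: ✗
order_id=9: ✗
order_id=10: ✓ → 437
order_id=11: ✓ → 431
order_id=12: ✓ → 119
order_id=13: ✓ → 416
order_id=14: ✓ → 322
order_id=15: ✗
order_id=16: ✓ → 564
shipped_sum = 324 + 292 + 437 + 431 + 119 + 416 + 322 + 564 = 2905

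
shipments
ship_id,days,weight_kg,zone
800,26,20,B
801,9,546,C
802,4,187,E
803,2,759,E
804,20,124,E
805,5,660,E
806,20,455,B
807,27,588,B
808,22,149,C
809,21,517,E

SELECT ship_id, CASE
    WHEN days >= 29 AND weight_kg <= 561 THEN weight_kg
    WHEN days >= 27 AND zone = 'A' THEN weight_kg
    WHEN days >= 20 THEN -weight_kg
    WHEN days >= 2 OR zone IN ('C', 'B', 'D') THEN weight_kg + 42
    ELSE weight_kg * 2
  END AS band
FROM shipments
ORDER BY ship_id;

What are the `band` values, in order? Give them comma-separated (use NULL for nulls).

-20, 588, 229, 801, -124, 702, -455, -588, -149, -517

ship_id=800: days >= 20 → -20
ship_id=801: days >= 2 OR zone IN ('C', 'B', 'D') → 588
ship_id=802: days >= 2 OR zone IN ('C', 'B', 'D') → 229
ship_id=803: days >= 2 OR zone IN ('C', 'B', 'D') → 801
ship_id=804: days >= 20 → -124
ship_id=805: days >= 2 OR zone IN ('C', 'B', 'D') → 702
ship_id=806: days >= 20 → -455
ship_id=807: days >= 20 → -588
ship_id=808: days >= 20 → -149
ship_id=809: days >= 20 → -517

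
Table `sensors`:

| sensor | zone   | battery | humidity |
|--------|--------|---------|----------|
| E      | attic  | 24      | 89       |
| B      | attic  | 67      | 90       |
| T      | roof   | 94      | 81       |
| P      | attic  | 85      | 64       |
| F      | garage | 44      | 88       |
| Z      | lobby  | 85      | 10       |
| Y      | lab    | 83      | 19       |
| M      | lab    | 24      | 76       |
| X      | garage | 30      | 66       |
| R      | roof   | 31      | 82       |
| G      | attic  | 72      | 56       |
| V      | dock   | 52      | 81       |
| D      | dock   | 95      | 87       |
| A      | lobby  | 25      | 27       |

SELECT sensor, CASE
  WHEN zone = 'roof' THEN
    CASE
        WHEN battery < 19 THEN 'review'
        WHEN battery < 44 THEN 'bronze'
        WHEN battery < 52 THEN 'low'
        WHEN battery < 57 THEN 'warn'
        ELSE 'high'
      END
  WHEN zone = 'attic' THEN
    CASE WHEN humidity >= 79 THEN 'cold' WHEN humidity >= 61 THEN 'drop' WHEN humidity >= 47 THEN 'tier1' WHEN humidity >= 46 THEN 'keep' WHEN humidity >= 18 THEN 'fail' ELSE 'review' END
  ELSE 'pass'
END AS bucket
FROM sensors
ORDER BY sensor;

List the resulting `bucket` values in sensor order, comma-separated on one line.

sensor=A: zone='lobby' → outer ELSE → pass
sensor=B: zone='attic' → inner[humidity >= 79] → cold
sensor=D: zone='dock' → outer ELSE → pass
sensor=E: zone='attic' → inner[humidity >= 79] → cold
sensor=F: zone='garage' → outer ELSE → pass
sensor=G: zone='attic' → inner[humidity >= 47] → tier1
sensor=M: zone='lab' → outer ELSE → pass
sensor=P: zone='attic' → inner[humidity >= 61] → drop
sensor=R: zone='roof' → inner[battery < 44] → bronze
sensor=T: zone='roof' → inner[ELSE] → high
sensor=V: zone='dock' → outer ELSE → pass
sensor=X: zone='garage' → outer ELSE → pass
sensor=Y: zone='lab' → outer ELSE → pass
sensor=Z: zone='lobby' → outer ELSE → pass

pass, cold, pass, cold, pass, tier1, pass, drop, bronze, high, pass, pass, pass, pass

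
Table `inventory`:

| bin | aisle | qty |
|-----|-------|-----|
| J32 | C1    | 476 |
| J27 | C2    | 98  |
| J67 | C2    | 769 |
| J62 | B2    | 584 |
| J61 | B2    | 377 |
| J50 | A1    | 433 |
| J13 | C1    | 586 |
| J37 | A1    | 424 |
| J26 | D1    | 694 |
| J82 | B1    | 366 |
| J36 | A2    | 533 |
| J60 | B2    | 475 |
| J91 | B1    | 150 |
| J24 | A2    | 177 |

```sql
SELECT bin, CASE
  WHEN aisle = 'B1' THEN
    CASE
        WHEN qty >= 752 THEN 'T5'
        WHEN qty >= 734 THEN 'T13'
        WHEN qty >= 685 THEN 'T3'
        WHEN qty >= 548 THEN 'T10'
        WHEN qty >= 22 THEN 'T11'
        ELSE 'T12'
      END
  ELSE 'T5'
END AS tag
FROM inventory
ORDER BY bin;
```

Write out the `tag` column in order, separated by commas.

T5, T5, T5, T5, T5, T5, T5, T5, T5, T5, T5, T5, T11, T11

bin=J13: aisle='C1' → outer ELSE → T5
bin=J24: aisle='A2' → outer ELSE → T5
bin=J26: aisle='D1' → outer ELSE → T5
bin=J27: aisle='C2' → outer ELSE → T5
bin=J32: aisle='C1' → outer ELSE → T5
bin=J36: aisle='A2' → outer ELSE → T5
bin=J37: aisle='A1' → outer ELSE → T5
bin=J50: aisle='A1' → outer ELSE → T5
bin=J60: aisle='B2' → outer ELSE → T5
bin=J61: aisle='B2' → outer ELSE → T5
bin=J62: aisle='B2' → outer ELSE → T5
bin=J67: aisle='C2' → outer ELSE → T5
bin=J82: aisle='B1' → inner[qty >= 22] → T11
bin=J91: aisle='B1' → inner[qty >= 22] → T11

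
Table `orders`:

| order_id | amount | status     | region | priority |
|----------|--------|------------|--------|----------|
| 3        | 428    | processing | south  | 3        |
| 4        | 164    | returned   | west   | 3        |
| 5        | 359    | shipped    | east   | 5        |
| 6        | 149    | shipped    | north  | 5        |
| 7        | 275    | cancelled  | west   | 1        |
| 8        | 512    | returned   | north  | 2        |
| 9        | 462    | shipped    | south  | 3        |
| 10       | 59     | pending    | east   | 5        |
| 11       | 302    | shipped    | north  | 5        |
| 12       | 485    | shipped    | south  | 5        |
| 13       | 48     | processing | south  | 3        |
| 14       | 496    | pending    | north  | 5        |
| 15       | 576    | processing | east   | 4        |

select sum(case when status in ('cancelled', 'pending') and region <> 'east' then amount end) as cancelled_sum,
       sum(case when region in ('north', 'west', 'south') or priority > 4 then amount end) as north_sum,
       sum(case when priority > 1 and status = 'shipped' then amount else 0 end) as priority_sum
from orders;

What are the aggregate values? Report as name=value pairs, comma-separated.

cancelled_sum=771, north_sum=3739, priority_sum=1757

[cancelled_sum: status in ('cancelled', 'pending') and region <> 'east']
order_id=3: ✗
order_id=4: ✗
order_id=5: ✗
order_id=6: ✗
order_id=7: ✓ → 275
order_id=8: ✗
order_id=9: ✗
order_id=10: ✗
order_id=11: ✗
order_id=12: ✗
order_id=13: ✗
order_id=14: ✓ → 496
order_id=15: ✗
cancelled_sum = 275 + 496 = 771
—
[north_sum: region in ('north', 'west', 'south') or priority > 4]
order_id=3: ✓ → 428
order_id=4: ✓ → 164
order_id=5: ✓ → 359
order_id=6: ✓ → 149
order_id=7: ✓ → 275
order_id=8: ✓ → 512
order_id=9: ✓ → 462
order_id=10: ✓ → 59
order_id=11: ✓ → 302
order_id=12: ✓ → 485
order_id=13: ✓ → 48
order_id=14: ✓ → 496
order_id=15: ✗
north_sum = 428 + 164 + 359 + 149 + 275 + 512 + 462 + 59 + 302 + 485 + 48 + 496 = 3739
—
[priority_sum: priority > 1 and status = 'shipped']
order_id=3: ✗
order_id=4: ✗
order_id=5: ✓ → 359
order_id=6: ✓ → 149
order_id=7: ✗
order_id=8: ✗
order_id=9: ✓ → 462
order_id=10: ✗
order_id=11: ✓ → 302
order_id=12: ✓ → 485
order_id=13: ✗
order_id=14: ✗
order_id=15: ✗
priority_sum = 359 + 149 + 462 + 302 + 485 = 1757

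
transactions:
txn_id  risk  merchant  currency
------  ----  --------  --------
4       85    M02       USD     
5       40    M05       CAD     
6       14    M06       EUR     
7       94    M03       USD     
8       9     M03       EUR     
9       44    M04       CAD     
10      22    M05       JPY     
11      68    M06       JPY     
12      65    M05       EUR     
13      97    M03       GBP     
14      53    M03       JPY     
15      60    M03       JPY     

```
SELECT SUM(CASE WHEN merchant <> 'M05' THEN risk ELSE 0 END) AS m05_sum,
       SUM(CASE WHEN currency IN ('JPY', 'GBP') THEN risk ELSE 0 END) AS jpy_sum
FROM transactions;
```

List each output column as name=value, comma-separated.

m05_sum=524, jpy_sum=300

[m05_sum: merchant <> 'M05']
txn_id=4: ✓ → 85
txn_id=5: ✗
txn_id=6: ✓ → 14
txn_id=7: ✓ → 94
txn_id=8: ✓ → 9
txn_id=9: ✓ → 44
txn_id=10: ✗
txn_id=11: ✓ → 68
txn_id=12: ✗
txn_id=13: ✓ → 97
txn_id=14: ✓ → 53
txn_id=15: ✓ → 60
m05_sum = 85 + 14 + 94 + 9 + 44 + 68 + 97 + 53 + 60 = 524
—
[jpy_sum: currency IN ('JPY', 'GBP')]
txn_id=4: ✗
txn_id=5: ✗
txn_id=6: ✗
txn_id=7: ✗
txn_id=8: ✗
txn_id=9: ✗
txn_id=10: ✓ → 22
txn_id=11: ✓ → 68
txn_id=12: ✗
txn_id=13: ✓ → 97
txn_id=14: ✓ → 53
txn_id=15: ✓ → 60
jpy_sum = 22 + 68 + 97 + 53 + 60 = 300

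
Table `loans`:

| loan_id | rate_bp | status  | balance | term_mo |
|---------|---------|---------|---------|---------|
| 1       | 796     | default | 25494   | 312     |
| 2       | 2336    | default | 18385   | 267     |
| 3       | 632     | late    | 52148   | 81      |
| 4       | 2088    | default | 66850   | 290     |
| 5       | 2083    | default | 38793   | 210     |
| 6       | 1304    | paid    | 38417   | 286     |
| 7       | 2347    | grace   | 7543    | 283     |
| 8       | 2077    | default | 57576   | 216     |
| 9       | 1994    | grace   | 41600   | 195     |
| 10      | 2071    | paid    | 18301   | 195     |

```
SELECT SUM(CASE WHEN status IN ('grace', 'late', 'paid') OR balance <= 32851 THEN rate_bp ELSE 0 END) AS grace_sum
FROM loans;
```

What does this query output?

loan_id=1: ✓ → 796
loan_id=2: ✓ → 2336
loan_id=3: ✓ → 632
loan_id=4: ✗
loan_id=5: ✗
loan_id=6: ✓ → 1304
loan_id=7: ✓ → 2347
loan_id=8: ✗
loan_id=9: ✓ → 1994
loan_id=10: ✓ → 2071
grace_sum = 796 + 2336 + 632 + 1304 + 2347 + 1994 + 2071 = 11480

11480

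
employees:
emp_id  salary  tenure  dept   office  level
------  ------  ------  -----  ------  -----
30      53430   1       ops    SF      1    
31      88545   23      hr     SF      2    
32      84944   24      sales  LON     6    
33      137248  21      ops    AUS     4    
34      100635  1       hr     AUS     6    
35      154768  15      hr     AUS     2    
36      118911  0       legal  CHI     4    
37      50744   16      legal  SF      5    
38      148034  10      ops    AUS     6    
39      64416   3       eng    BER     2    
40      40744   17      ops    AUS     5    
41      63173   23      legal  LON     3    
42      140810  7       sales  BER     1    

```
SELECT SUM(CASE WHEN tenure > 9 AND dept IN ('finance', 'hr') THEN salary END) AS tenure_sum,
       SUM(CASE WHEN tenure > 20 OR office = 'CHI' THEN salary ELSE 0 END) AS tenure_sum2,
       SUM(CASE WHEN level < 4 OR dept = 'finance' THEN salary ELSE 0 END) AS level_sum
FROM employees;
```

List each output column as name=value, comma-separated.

[tenure_sum: tenure > 9 AND dept IN ('finance', 'hr')]
emp_id=30: ✗
emp_id=31: ✓ → 88545
emp_id=32: ✗
emp_id=33: ✗
emp_id=34: ✗
emp_id=35: ✓ → 154768
emp_id=36: ✗
emp_id=37: ✗
emp_id=38: ✗
emp_id=39: ✗
emp_id=40: ✗
emp_id=41: ✗
emp_id=42: ✗
tenure_sum = 88545 + 154768 = 243313
—
[tenure_sum2: tenure > 20 OR office = 'CHI']
emp_id=30: ✗
emp_id=31: ✓ → 88545
emp_id=32: ✓ → 84944
emp_id=33: ✓ → 137248
emp_id=34: ✗
emp_id=35: ✗
emp_id=36: ✓ → 118911
emp_id=37: ✗
emp_id=38: ✗
emp_id=39: ✗
emp_id=40: ✗
emp_id=41: ✓ → 63173
emp_id=42: ✗
tenure_sum2 = 88545 + 84944 + 137248 + 118911 + 63173 = 492821
—
[level_sum: level < 4 OR dept = 'finance']
emp_id=30: ✓ → 53430
emp_id=31: ✓ → 88545
emp_id=32: ✗
emp_id=33: ✗
emp_id=34: ✗
emp_id=35: ✓ → 154768
emp_id=36: ✗
emp_id=37: ✗
emp_id=38: ✗
emp_id=39: ✓ → 64416
emp_id=40: ✗
emp_id=41: ✓ → 63173
emp_id=42: ✓ → 140810
level_sum = 53430 + 88545 + 154768 + 64416 + 63173 + 140810 = 565142

tenure_sum=243313, tenure_sum2=492821, level_sum=565142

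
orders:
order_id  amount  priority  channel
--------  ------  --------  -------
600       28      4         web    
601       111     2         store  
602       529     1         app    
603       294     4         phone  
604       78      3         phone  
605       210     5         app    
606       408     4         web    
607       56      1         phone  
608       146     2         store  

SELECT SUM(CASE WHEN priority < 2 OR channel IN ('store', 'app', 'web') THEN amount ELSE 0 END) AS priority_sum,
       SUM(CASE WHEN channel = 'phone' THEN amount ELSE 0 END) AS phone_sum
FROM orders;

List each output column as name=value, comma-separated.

[priority_sum: priority < 2 OR channel IN ('store', 'app', 'web')]
order_id=600: ✓ → 28
order_id=601: ✓ → 111
order_id=602: ✓ → 529
order_id=603: ✗
order_id=604: ✗
order_id=605: ✓ → 210
order_id=606: ✓ → 408
order_id=607: ✓ → 56
order_id=608: ✓ → 146
priority_sum = 28 + 111 + 529 + 210 + 408 + 56 + 146 = 1488
—
[phone_sum: channel = 'phone']
order_id=600: ✗
order_id=601: ✗
order_id=602: ✗
order_id=603: ✓ → 294
order_id=604: ✓ → 78
order_id=605: ✗
order_id=606: ✗
order_id=607: ✓ → 56
order_id=608: ✗
phone_sum = 294 + 78 + 56 = 428

priority_sum=1488, phone_sum=428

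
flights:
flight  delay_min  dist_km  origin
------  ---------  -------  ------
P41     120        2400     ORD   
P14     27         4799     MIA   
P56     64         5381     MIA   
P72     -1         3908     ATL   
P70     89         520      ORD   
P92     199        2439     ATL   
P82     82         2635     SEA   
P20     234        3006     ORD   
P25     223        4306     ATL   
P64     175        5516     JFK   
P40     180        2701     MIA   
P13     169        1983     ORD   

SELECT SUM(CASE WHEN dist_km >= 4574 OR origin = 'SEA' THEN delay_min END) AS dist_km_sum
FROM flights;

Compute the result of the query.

flight=P41: ✗
flight=P14: ✓ → 27
flight=P56: ✓ → 64
flight=P72: ✗
flight=P70: ✗
flight=P92: ✗
flight=P82: ✓ → 82
flight=P20: ✗
flight=P25: ✗
flight=P64: ✓ → 175
flight=P40: ✗
flight=P13: ✗
dist_km_sum = 27 + 64 + 82 + 175 = 348

348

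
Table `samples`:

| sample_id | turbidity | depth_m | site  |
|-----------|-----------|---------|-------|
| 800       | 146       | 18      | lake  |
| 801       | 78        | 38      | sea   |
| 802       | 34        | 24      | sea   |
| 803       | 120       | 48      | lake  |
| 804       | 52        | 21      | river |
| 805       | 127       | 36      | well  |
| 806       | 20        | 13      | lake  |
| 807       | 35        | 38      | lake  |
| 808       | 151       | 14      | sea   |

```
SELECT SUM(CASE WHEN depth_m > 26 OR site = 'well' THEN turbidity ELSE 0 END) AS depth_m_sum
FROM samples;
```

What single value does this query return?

sample_id=800: ✗
sample_id=801: ✓ → 78
sample_id=802: ✗
sample_id=803: ✓ → 120
sample_id=804: ✗
sample_id=805: ✓ → 127
sample_id=806: ✗
sample_id=807: ✓ → 35
sample_id=808: ✗
depth_m_sum = 78 + 120 + 127 + 35 = 360

360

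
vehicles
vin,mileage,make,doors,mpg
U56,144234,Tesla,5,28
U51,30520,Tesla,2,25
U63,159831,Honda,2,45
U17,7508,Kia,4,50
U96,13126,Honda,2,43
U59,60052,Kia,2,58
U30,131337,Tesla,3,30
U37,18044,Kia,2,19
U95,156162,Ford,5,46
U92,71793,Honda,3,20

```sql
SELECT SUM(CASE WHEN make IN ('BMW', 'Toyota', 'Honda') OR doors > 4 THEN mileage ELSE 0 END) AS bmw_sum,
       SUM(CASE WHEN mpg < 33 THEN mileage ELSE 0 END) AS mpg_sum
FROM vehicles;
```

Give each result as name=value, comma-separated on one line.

bmw_sum=545146, mpg_sum=395928

[bmw_sum: make IN ('BMW', 'Toyota', 'Honda') OR doors > 4]
vin=U56: ✓ → 144234
vin=U51: ✗
vin=U63: ✓ → 159831
vin=U17: ✗
vin=U96: ✓ → 13126
vin=U59: ✗
vin=U30: ✗
vin=U37: ✗
vin=U95: ✓ → 156162
vin=U92: ✓ → 71793
bmw_sum = 144234 + 159831 + 13126 + 156162 + 71793 = 545146
—
[mpg_sum: mpg < 33]
vin=U56: ✓ → 144234
vin=U51: ✓ → 30520
vin=U63: ✗
vin=U17: ✗
vin=U96: ✗
vin=U59: ✗
vin=U30: ✓ → 131337
vin=U37: ✓ → 18044
vin=U95: ✗
vin=U92: ✓ → 71793
mpg_sum = 144234 + 30520 + 131337 + 18044 + 71793 = 395928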